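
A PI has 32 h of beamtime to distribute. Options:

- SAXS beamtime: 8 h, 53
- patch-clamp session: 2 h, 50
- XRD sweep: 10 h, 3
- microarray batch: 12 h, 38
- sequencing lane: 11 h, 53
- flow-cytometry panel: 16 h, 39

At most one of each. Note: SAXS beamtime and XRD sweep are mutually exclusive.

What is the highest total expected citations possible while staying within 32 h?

156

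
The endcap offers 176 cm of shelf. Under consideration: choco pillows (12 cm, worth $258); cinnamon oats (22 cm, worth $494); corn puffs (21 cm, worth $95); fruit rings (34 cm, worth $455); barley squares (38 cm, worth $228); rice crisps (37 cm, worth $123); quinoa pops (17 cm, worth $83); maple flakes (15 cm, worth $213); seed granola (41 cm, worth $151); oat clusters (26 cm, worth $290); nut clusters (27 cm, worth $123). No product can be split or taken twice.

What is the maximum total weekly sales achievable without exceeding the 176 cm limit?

2061

Ranking by ratio (weekly sales/cm): cinnamon oats 22.45, choco pillows 21.50, maple flakes 14.20.
Greedy by ratio would take choco pillows + cinnamon oats + fruit rings + barley squares + quinoa pops + maple flakes + oat clusters: 164 cm used, total 2021.
The 17 cm tied up in quinoa pops is better spent on nut clusters — total rises to 2061 (174 cm).
Runner-up choco pillows + cinnamon oats + corn puffs + fruit rings + barley squares + maple flakes + oat clusters tops out at 2033.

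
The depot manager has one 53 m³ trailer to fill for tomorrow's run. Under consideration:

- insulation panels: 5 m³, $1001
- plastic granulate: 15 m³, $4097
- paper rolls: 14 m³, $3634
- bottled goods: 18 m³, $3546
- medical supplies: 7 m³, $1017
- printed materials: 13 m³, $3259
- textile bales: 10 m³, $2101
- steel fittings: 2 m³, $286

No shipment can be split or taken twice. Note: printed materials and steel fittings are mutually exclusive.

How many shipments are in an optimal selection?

Best achievable revenue is 13091.
One optimal bundle: plastic granulate + paper rolls + printed materials + textile bales (52 m³).
All optima have 4 shipments.

4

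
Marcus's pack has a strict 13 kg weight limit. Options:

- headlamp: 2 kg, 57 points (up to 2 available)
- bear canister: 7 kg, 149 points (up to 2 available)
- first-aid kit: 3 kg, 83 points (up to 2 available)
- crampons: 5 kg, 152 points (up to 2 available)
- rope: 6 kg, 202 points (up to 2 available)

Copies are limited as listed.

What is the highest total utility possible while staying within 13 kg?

411

Taking the top-ratio items first gives 2×rope for 404 (12 kg).
Replace rope with headlamp + crampons: the trade gains 7 net, giving 411 at 13 kg.
No other feasible combination exceeds 411.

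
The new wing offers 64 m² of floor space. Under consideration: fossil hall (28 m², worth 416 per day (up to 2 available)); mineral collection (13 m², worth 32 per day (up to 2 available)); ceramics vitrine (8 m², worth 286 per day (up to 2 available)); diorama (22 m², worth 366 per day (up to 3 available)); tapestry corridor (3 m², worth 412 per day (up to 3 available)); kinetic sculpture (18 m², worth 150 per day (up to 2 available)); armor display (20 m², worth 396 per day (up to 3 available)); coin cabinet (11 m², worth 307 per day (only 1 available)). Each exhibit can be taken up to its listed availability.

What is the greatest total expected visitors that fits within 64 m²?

Taking the top-ratio exhibits first gives 2×ceramics vitrine + 3×tapestry corridor + armor display + coin cabinet for 2511 (56 m²).
Dropping armor display frees 20 m²; slotting in fossil hall (28 m²) lifts the total to 2531 at 64 m².
Every other selection either busts 64 m² or exceeds an availability limit or fails to beat 2531.

2531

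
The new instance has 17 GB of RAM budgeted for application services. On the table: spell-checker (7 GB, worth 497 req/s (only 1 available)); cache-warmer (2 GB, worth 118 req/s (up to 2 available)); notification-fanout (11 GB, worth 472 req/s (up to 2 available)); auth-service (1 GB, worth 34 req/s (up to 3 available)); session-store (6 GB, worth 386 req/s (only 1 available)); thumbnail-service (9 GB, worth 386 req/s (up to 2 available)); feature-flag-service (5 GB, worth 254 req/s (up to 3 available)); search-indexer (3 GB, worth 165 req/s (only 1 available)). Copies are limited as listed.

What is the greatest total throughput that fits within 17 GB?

Density check — spell-checker 71.00, session-store 64.33, cache-warmer 59.00 are the best per GB.
Taking spell-checker + 2×cache-warmer + session-store: 17 GB used, 1119 in throughput.

1119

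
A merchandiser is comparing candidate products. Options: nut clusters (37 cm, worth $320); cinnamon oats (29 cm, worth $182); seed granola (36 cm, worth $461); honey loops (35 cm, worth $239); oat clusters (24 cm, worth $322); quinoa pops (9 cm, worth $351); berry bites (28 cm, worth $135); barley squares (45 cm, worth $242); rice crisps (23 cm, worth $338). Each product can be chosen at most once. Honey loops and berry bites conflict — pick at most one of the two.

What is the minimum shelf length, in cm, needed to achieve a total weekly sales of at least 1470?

92

Look for the lowest-shelf combination reaching 1470.
Taking seed granola + oat clusters + quinoa pops + rice crisps gives 1472 (≥ 1470) for 92 cm.
Below 92 cm the best achievable stays under 1470.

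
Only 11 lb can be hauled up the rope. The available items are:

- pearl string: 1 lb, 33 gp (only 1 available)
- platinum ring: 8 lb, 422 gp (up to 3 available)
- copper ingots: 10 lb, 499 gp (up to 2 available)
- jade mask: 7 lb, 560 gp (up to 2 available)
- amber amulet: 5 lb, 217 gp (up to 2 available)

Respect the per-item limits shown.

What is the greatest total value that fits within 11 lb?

Density check — jade mask 80.00, platinum ring 52.75, copper ingots 49.90, amber amulet 43.40 are the best per lb.
Best packing: pearl string + jade mask — 8 lb, 593 total.
No other feasible combination exceeds 593.

593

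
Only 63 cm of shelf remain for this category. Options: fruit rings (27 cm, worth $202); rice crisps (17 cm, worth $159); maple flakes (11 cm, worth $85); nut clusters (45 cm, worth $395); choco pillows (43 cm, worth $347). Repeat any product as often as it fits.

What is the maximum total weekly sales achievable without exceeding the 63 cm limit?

Best packing: 3×rice crisps + maple flakes — 62 cm, 562 total.
The spare 1 cm is too small for any remaining product, and no exchange beats 562.

562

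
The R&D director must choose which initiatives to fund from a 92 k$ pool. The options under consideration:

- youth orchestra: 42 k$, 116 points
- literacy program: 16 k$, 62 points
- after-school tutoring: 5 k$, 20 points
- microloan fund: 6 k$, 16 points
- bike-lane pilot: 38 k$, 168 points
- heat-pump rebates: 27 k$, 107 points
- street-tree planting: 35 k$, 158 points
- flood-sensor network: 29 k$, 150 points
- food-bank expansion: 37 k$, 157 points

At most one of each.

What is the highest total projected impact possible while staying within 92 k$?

415

Taking the top-ratio projects first gives literacy program + after-school tutoring + microloan fund + street-tree planting + flood-sensor network for 406 (91 k$).
Dropping literacy program and after-school tutoring and microloan fund frees 27 k$; slotting in heat-pump rebates (27 k$) lifts the total to 415 at 91 k$.
The spare 1 k$ is too small for any remaining project, and no exchange beats 415.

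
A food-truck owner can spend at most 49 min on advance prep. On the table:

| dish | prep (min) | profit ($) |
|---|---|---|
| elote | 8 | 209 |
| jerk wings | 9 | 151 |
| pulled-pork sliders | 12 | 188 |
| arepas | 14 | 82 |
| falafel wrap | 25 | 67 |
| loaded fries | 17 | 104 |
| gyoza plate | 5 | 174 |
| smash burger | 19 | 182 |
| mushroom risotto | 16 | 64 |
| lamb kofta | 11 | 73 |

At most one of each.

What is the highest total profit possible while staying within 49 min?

A density-first pass picks elote + jerk wings + pulled-pork sliders + gyoza plate + lamb kofta — 795 at 45 min.
The 11 min tied up in lamb kofta is better spent on arepas — total rises to 804 (48 min).
The closest alternative, elote + jerk wings + pulled-pork sliders + gyoza plate + lamb kofta, reaches only 795.

804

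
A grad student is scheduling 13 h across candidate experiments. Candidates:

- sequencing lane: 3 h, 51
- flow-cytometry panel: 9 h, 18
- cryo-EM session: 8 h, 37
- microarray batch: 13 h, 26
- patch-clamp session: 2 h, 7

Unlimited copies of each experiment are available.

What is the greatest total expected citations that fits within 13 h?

204

4×sequencing lane uses 12 of the 13 h and totals 204.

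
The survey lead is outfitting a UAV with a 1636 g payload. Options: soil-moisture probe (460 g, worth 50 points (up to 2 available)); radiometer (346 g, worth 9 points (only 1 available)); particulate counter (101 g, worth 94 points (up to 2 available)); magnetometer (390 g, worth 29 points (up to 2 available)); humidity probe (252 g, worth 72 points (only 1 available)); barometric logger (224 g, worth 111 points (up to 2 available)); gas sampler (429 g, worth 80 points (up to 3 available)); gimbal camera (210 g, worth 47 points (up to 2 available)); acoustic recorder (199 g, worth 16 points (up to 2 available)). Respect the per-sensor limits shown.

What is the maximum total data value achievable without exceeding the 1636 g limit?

609

Density check — particulate counter 0.93, barometric logger 0.50, humidity probe 0.29, gimbal camera 0.22 are the best per g.
The ratio heuristic lands on 2×particulate counter + humidity probe + 2×barometric logger + 2×gimbal camera + acoustic recorder (592) but leaves 115 g idle.
Replace gimbal camera and acoustic recorder with gas sampler: the trade gains 17 net, giving 609 at 1541 g.
That's the maximum — no swap from here does better than 609.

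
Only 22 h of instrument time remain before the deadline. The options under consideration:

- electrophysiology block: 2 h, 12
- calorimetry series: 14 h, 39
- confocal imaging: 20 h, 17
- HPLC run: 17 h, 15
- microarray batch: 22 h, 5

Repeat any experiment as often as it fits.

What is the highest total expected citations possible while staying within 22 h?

132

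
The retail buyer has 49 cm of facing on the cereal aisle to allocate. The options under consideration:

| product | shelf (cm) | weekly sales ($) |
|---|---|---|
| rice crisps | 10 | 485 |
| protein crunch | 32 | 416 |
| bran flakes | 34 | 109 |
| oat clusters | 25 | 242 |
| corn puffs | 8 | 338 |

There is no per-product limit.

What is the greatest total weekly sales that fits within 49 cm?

2278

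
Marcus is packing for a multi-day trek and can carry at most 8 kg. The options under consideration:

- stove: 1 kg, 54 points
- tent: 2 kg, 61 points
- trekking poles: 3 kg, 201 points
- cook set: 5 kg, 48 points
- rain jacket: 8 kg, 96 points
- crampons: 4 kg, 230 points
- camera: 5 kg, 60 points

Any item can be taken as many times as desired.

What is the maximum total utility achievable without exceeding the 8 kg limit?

510

The ratio ordering already packs tightly: 2×stove + 2×trekking poles, 8 kg, 510.
That's the maximum — no swap from here does better than 510.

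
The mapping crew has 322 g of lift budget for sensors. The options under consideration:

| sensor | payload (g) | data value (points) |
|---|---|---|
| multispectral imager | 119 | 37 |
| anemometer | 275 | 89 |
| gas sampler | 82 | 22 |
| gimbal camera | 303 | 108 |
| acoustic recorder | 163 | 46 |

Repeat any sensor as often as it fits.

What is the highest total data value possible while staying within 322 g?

108

Gimbal camera uses 303 of the 322 g and totals 108.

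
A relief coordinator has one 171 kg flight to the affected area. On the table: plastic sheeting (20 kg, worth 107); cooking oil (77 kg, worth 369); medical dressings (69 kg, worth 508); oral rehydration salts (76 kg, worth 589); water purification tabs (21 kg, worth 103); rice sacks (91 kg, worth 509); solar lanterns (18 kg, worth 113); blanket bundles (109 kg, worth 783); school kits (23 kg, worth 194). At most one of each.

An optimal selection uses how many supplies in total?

3

Best achievable people served is 1291.
For example medical dressings + oral rehydration salts + school kits achieves it, using 168 kg.
Every optimal selection uses 3 supplies.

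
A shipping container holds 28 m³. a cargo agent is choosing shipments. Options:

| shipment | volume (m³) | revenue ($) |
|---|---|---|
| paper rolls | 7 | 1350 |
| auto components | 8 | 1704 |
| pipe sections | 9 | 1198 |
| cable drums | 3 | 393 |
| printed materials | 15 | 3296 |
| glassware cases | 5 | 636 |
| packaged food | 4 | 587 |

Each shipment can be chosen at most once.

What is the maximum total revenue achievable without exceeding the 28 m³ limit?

5636

Filling by ratio: auto components + printed materials + packaged food for 5587, with 1 m³ left unused.
Replace packaged food with glassware cases: the trade gains 49 net, giving 5636 at 28 m³.
Runner-up auto components + printed materials + packaged food tops out at 5587.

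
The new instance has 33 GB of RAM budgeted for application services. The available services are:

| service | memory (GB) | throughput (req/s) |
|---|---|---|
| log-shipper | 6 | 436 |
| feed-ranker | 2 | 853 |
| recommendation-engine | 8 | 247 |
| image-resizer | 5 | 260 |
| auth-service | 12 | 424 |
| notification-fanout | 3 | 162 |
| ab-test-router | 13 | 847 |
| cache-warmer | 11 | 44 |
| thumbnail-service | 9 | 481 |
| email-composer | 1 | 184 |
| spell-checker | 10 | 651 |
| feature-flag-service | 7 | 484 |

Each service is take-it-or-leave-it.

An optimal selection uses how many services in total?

5

Best achievable throughput is 3019.
feed-ranker + ab-test-router + email-composer + spell-checker + feature-flag-service hits 3019 at 33 GB.
Any selection reaching 3019 contains exactly 5 services.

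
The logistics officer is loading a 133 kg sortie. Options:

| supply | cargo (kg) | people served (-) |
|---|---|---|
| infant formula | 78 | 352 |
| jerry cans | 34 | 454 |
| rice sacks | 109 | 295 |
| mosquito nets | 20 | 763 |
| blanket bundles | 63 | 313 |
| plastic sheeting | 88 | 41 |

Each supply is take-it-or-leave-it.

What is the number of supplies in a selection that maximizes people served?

3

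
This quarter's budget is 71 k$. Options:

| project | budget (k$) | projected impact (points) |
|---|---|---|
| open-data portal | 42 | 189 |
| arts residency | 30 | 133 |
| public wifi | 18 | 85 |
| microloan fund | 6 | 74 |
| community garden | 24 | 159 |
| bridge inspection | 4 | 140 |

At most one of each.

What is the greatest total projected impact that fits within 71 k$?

Density check — bridge inspection 35.00, microloan fund 12.33, community garden 6.62 are the best per k$.
Taking the top-ratio projects first gives public wifi + microloan fund + community garden + bridge inspection for 458 (52 k$).
Dropping public wifi frees 18 k$; slotting in arts residency (30 k$) lifts the total to 506 at 64 k$.
Runner-up open-data portal + public wifi + microloan fund + bridge inspection tops out at 488.

506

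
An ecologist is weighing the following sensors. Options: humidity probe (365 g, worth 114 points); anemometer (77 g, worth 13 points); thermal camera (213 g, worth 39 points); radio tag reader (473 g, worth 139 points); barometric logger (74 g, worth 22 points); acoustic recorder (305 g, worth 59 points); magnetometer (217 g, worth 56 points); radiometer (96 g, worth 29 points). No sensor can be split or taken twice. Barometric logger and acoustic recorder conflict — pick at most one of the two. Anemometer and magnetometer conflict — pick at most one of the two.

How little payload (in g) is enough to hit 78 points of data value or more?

Minimise g subject to total data value ≥ 78.
Taking barometric logger + magnetometer gives 78 (≥ 78) for 291 g.
Any bundle with less than 291 g falls short of 78.

291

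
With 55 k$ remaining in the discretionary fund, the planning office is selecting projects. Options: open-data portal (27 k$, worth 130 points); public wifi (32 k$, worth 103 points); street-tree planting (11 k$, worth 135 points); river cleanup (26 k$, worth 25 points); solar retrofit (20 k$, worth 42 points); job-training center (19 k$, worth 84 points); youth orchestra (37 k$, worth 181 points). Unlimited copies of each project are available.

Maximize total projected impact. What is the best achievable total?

Taking 5×street-tree planting: 55 k$ used, 675 in projected impact.
No other feasible combination exceeds 675.

675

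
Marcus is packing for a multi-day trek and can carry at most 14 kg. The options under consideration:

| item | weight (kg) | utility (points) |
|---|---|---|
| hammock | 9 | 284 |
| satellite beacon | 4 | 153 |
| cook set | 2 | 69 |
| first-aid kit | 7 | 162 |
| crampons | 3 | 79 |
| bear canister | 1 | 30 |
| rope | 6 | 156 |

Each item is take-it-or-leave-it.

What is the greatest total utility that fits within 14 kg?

Density check — satellite beacon 38.25, cook set 34.50, hammock 31.56 are the best per kg.
Greedy by ratio would take satellite beacon + cook set + crampons + bear canister: 10 kg used, total 331.
Replace cook set and crampons with hammock: the trade gains 136 net, giving 467 at 14 kg.

467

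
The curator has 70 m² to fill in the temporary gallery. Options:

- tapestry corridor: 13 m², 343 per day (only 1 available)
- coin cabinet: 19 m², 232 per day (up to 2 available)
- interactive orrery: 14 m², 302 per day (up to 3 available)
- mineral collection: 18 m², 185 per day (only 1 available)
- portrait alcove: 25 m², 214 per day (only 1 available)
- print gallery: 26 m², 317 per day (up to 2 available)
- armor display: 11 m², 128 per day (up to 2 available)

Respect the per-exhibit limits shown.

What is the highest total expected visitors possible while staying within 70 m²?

1377

Density check — tapestry corridor 26.38, interactive orrery 21.57, coin cabinet 12.21, print gallery 12.19 are the best per m².
Tapestry corridor + 3×interactive orrery + armor display uses 66 of the 70 m² and totals 1377.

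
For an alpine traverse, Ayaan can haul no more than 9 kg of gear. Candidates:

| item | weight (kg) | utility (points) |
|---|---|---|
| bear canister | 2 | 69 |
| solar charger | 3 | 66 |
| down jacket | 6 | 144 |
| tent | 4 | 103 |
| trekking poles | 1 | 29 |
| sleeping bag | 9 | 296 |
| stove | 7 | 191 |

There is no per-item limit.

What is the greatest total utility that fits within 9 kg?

305

The ratio ordering already packs tightly: 4×bear canister + trekking poles, 9 kg, 305.
No other feasible combination exceeds 305.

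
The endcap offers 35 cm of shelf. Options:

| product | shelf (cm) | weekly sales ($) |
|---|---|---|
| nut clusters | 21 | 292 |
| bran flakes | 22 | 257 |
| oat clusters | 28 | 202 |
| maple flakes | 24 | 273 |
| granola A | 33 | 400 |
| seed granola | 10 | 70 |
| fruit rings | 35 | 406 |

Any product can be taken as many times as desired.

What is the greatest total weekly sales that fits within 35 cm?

406

A density-first pass picks nut clusters + seed granola — 362 at 31 cm.
Replace nut clusters and seed granola with fruit rings: the trade gains 44 net, giving 406 at 35 cm.
Every other selection either busts 35 cm or fails to beat 406.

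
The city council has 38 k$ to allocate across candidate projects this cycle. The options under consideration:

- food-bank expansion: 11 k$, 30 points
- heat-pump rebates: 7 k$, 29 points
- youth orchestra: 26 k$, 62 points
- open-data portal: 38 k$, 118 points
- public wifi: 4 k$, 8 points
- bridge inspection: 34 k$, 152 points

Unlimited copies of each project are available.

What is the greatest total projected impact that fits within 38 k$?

Best packing: public wifi + bridge inspection — 38 k$, 160 total.

160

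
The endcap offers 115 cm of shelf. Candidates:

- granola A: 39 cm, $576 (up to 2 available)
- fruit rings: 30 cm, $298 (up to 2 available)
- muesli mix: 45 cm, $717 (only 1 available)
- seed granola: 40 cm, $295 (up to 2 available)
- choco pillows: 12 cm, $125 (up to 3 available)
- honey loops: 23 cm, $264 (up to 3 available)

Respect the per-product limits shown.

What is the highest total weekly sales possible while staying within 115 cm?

Filling by ratio: granola A + muesli mix + honey loops for 1557, with 8 cm left unused.
The 23 cm tied up in honey loops is better spent on fruit rings — total rises to 1591 (114 cm).

1591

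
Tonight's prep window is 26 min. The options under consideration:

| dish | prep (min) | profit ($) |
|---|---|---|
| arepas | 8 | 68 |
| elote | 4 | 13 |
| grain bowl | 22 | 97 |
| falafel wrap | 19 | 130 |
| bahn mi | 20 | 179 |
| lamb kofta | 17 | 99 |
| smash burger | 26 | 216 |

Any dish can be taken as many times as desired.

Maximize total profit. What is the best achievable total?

216

The ratio heuristic lands on elote + bahn mi (192) but leaves 2 min idle.
The 24 min tied up in elote and bahn mi is better spent on smash burger — total rises to 216 (26 min).
Nothing else within 26 min beats 216.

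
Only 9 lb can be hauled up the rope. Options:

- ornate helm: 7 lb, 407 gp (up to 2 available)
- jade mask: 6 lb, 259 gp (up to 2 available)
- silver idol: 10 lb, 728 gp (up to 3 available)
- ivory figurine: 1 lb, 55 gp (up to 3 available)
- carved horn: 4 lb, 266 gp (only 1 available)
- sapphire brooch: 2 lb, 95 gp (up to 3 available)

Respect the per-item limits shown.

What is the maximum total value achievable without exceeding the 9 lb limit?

526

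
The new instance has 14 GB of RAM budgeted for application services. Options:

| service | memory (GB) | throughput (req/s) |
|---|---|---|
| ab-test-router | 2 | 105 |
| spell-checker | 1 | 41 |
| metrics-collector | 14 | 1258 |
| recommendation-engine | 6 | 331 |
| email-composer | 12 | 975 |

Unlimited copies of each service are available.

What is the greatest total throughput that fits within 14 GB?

1258

Best packing: metrics-collector — 14 GB, 1258 total.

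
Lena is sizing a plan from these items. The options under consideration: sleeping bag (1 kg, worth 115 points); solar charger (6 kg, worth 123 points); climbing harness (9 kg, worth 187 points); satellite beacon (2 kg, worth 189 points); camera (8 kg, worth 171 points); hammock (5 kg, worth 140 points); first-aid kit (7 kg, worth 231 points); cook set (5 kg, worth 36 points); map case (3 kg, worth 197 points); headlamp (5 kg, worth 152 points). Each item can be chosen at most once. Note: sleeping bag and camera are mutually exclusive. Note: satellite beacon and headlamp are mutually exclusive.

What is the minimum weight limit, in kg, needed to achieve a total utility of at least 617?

11

Need the lightest bundle worth ≥ 617.
Taking sleeping bag + satellite beacon + hammock + map case gives 641 (≥ 617) for 11 kg.
Any bundle with less than 11 kg falls short of 617.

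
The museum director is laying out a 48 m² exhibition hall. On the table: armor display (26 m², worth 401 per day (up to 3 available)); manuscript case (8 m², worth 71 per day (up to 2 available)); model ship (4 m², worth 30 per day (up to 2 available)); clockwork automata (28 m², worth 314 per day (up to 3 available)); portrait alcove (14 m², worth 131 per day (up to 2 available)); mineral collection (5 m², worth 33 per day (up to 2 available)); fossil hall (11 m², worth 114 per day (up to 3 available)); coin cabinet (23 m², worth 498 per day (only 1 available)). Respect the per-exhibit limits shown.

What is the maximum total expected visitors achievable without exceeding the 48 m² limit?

Density check — coin cabinet 21.65, armor display 15.42, clockwork automata 11.21 are the best per m².
A density-first pass picks 2×fossil hall + coin cabinet — 726 at 45 m².
Dropping fossil hall frees 11 m²; slotting in portrait alcove (14 m²) lifts the total to 743 at 48 m².

743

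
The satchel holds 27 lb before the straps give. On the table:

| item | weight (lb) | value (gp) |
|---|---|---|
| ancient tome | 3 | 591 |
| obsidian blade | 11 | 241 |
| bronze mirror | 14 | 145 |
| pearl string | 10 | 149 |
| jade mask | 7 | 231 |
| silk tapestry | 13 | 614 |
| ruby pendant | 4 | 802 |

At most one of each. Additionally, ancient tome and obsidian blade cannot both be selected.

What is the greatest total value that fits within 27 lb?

Best packing: ancient tome + jade mask + silk tapestry + ruby pendant — 27 lb, 2238 total.
An exhaustive check of the 128 subsets confirms 2238.

2238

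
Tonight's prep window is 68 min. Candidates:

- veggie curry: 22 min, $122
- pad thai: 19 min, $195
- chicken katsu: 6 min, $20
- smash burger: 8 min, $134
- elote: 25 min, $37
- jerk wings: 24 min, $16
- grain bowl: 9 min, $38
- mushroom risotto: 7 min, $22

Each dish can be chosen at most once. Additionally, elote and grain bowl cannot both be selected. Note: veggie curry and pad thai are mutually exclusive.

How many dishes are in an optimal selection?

5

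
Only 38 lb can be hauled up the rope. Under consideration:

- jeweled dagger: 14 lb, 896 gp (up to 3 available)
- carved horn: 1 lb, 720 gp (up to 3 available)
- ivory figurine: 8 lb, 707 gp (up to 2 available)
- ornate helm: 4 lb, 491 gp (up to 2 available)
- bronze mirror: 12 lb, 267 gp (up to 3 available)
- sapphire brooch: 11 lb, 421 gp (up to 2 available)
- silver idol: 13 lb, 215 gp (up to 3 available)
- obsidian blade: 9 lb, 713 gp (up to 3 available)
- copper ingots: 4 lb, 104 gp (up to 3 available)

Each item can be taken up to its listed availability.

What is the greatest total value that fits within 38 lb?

5281

The ratio heuristic lands on 3×carved horn + 2×ivory figurine + 2×ornate helm + obsidian blade (5269) but leaves 2 lb idle.
The 16 lb tied up in 2×ivory figurine is better spent on 2×obsidian blade — total rises to 5281 (38 lb).
No other feasible combination exceeds 5281.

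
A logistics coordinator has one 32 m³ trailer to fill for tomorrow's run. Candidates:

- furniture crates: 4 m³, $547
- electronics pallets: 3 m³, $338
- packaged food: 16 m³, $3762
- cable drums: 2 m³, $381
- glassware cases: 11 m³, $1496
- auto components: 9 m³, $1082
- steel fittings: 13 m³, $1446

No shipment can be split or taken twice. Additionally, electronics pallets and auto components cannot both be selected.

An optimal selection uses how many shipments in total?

Best achievable revenue is 5977.
electronics pallets + packaged food + cable drums + glassware cases hits 5977 at 32 m³.
Any selection reaching 5977 contains exactly 4 shipments.

4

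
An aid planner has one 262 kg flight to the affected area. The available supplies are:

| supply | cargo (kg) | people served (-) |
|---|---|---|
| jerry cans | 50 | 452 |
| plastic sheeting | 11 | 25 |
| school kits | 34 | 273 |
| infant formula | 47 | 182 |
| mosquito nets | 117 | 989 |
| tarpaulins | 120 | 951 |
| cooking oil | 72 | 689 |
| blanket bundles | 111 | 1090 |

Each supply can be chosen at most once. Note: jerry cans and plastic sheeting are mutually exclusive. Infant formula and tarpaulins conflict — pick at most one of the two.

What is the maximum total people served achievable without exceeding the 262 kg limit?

2352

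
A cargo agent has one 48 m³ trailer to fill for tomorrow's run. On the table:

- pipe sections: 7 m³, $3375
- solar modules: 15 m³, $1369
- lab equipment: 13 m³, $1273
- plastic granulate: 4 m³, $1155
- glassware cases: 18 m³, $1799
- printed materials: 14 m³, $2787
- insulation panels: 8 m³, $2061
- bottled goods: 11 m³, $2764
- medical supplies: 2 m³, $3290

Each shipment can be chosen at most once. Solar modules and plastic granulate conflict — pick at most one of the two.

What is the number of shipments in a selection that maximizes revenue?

Optimal total is 15432.
pipe sections + plastic granulate + printed materials + insulation panels + bottled goods + medical supplies hits 15432 at 46 m³.
Every optimal selection uses 6 shipments.

6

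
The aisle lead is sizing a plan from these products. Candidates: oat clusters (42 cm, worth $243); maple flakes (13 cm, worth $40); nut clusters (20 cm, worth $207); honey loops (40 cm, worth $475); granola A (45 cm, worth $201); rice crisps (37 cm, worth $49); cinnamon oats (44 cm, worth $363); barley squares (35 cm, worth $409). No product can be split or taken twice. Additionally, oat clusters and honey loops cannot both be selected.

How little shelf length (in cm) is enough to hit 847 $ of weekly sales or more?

Minimise cm subject to total weekly sales ≥ 847.
Taking honey loops + barley squares gives 884 (≥ 847) for 75 cm.
No combination under 75 cm hits 847.

75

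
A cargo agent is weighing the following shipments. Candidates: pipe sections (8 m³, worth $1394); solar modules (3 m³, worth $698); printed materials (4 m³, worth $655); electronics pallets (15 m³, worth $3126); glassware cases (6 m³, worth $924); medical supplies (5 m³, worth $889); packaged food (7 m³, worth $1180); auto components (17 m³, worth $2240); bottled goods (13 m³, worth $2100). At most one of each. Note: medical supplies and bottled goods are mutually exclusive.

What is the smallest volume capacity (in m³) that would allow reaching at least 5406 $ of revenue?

28

Look for the lowest-volume combination reaching 5406.
Taking pipe sections + electronics pallets + medical supplies gives 5409 (≥ 5406) for 28 m³.
No combination under 28 m³ hits 5406.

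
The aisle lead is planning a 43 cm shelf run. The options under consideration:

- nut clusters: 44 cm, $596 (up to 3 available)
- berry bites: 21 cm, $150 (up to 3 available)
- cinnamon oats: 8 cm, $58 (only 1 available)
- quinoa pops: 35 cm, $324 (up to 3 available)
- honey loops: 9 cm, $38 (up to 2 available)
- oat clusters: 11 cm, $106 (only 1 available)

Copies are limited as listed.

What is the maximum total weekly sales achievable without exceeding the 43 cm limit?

382

A density-first pass picks berry bites + cinnamon oats + oat clusters — 314 at 40 cm.
The 32 cm tied up in berry bites and oat clusters is better spent on quinoa pops — total rises to 382 (43 cm).
Nothing else within 43 cm beats 382.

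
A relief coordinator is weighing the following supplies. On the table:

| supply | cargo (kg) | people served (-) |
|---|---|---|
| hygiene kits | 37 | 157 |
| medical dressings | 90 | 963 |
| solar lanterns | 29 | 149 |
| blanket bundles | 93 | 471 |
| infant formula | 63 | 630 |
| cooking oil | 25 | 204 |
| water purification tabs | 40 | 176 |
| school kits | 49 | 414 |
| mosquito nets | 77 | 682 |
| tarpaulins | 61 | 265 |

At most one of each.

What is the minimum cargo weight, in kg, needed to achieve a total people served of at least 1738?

Need the lightest bundle worth ≥ 1738.
medical dressings + infant formula + cooking oil: 1797 people served at 178 kg.
Any bundle with less than 178 kg falls short of 1738.

178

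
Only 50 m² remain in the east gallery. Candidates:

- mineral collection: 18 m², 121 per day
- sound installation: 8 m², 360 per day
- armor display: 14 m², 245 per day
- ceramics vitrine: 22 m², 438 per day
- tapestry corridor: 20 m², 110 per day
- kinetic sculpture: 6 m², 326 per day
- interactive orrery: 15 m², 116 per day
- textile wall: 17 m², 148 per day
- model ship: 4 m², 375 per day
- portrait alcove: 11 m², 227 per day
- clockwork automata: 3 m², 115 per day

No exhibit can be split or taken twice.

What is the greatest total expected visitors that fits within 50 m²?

Sound installation + armor display + kinetic sculpture + model ship + portrait alcove + clockwork automata uses 46 of the 50 m² and totals 1648.
No other feasible combination exceeds 1648.

1648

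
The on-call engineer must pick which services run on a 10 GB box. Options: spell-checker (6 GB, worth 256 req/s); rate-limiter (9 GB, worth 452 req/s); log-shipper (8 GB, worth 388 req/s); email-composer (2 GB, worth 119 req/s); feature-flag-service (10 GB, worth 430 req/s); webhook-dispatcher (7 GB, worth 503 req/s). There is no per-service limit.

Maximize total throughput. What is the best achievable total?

Taking email-composer + webhook-dispatcher: 9 GB used, 622 in throughput.
Nothing else within 10 GB beats 622.

622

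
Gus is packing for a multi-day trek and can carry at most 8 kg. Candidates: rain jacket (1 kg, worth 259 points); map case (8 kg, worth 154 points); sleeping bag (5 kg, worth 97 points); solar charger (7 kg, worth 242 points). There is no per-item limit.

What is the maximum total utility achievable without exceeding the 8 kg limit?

By utility per kg: rain jacket 259.00, solar charger 34.57, sleeping bag 19.40, map case 19.25 lead.
Best packing: 8×rain jacket — 8 kg, 2072 total.
Nothing else within 8 kg beats 2072.

2072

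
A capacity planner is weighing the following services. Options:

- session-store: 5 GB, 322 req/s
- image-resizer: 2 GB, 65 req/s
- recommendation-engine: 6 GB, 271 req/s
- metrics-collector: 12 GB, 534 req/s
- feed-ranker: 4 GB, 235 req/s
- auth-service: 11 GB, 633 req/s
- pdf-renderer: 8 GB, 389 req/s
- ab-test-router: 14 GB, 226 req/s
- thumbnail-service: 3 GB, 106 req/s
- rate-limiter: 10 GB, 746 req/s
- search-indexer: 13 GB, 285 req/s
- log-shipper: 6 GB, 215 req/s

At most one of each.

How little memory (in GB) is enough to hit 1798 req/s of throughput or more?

Need the lightest bundle worth ≥ 1798.
session-store + auth-service + thumbnail-service + rate-limiter: 1807 throughput at 29 GB.
No combination under 29 GB hits 1798.

29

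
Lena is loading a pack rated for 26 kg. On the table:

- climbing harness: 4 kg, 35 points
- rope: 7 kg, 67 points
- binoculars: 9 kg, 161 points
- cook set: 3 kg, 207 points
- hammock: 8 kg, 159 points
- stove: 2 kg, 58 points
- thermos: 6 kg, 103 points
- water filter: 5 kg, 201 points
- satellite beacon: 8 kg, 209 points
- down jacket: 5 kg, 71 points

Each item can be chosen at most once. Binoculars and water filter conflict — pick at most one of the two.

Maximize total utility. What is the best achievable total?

Ranking by ratio (utility/kg): cook set 69.00, water filter 40.20, stove 29.00.
Best packing: cook set + hammock + stove + water filter + satellite beacon — 26 kg, 834 total.
The closest alternative, cook set + stove + thermos + water filter + satellite beacon, reaches only 778.

834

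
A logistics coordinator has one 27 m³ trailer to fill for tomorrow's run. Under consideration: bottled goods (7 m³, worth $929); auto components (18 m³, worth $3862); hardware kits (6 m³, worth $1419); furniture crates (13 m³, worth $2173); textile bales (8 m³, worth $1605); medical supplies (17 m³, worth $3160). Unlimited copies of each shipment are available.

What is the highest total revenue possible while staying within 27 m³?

5862

Density check — hardware kits 236.50, auto components 214.56, textile bales 200.62 are the best per m³.
A density-first pass picks 4×hardware kits — 5676 at 24 m³.
Dropping hardware kits frees 6 m³; slotting in textile bales (8 m³) lifts the total to 5862 at 26 m³.
No other feasible combination exceeds 5862.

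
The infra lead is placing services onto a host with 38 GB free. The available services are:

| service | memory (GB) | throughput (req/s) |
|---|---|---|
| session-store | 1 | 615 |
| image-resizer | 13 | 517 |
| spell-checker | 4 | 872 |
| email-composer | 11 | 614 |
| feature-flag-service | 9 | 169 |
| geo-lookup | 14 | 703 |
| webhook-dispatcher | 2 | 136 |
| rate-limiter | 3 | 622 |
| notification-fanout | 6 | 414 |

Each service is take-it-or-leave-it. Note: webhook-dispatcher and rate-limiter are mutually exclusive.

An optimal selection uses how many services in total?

Best achievable throughput is 3654.
One optimal bundle: session-store + image-resizer + spell-checker + email-composer + rate-limiter + notification-fanout (38 GB).
Any selection reaching 3654 contains exactly 6 services.

6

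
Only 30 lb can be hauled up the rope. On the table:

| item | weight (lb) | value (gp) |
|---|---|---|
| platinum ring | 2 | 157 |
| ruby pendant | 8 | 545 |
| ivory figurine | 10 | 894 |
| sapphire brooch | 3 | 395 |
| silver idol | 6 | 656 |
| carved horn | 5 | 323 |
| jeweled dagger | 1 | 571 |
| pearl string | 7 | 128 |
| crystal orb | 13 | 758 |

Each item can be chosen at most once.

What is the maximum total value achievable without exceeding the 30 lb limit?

Platinum ring + ruby pendant + ivory figurine + sapphire brooch + silver idol + jeweled dagger uses 30 of the 30 lb and totals 3218.
An exhaustive check of the 512 subsets confirms 3218.

3218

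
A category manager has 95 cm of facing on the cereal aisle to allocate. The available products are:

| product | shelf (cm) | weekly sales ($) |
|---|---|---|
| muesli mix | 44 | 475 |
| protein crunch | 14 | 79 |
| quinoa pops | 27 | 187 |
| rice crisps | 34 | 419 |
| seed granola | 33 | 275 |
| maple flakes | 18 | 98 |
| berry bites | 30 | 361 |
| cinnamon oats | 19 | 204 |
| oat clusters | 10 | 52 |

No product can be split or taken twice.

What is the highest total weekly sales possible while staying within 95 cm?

The ratio heuristic lands on rice crisps + berry bites + cinnamon oats + oat clusters (1036) but leaves 2 cm idle.
Dropping rice crisps and oat clusters frees 44 cm; slotting in muesli mix (44 cm) lifts the total to 1040 at 93 cm.
An exhaustive check of the 512 subsets confirms 1040.

1040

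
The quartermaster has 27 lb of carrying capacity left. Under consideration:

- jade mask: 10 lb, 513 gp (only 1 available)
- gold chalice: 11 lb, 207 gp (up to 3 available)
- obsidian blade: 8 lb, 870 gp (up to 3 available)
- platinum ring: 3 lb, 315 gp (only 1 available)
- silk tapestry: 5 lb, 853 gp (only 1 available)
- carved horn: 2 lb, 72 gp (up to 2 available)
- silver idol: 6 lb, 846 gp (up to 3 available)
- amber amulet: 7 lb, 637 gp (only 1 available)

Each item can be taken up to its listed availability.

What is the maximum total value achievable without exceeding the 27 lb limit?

3706

Platinum ring + silk tapestry + 3×silver idol uses 26 of the 27 lb and totals 3706.
The spare 1 lb is too small for any remaining item, and no exchange beats 3706.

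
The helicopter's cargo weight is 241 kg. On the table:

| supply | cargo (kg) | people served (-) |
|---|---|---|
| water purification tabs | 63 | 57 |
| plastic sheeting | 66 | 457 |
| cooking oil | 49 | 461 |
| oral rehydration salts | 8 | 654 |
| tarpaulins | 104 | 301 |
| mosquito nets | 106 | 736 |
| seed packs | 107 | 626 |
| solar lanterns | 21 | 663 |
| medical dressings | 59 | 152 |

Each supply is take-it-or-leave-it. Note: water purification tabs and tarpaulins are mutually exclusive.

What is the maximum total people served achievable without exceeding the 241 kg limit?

2514

By people served per kg: oral rehydration salts 81.75, solar lanterns 31.57, cooking oil 9.41 lead.
The ratio ordering already packs tightly: cooking oil + oral rehydration salts + mosquito nets + solar lanterns, 184 kg, 2514.
The closest alternative, plastic sheeting + oral rehydration salts + mosquito nets + solar lanterns, reaches only 2510.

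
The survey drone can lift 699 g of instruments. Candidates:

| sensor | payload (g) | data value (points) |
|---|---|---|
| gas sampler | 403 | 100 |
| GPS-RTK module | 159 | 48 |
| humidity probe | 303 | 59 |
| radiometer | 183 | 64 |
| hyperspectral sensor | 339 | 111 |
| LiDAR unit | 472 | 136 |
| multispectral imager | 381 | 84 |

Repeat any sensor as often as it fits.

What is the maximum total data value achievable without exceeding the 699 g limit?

224

By data value per g: radiometer 0.35, hyperspectral sensor 0.33, GPS-RTK module 0.30 lead.
Greedy by ratio would take 3×radiometer: 549 g used, total 192.
Replace radiometer with 2×GPS-RTK module: the trade gains 32 net, giving 224 at 684 g.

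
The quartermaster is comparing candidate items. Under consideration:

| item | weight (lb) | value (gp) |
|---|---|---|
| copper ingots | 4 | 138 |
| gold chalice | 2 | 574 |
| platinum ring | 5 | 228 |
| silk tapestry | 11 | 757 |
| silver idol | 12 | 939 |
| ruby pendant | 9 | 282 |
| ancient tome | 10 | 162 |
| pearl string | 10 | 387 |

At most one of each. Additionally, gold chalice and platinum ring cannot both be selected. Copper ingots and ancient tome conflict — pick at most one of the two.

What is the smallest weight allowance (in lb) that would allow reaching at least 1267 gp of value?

13

Minimise lb subject to total value ≥ 1267.
gold chalice + silk tapestry reaches 1331 using 13 lb.
Below 13 lb the best achievable stays under 1267.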